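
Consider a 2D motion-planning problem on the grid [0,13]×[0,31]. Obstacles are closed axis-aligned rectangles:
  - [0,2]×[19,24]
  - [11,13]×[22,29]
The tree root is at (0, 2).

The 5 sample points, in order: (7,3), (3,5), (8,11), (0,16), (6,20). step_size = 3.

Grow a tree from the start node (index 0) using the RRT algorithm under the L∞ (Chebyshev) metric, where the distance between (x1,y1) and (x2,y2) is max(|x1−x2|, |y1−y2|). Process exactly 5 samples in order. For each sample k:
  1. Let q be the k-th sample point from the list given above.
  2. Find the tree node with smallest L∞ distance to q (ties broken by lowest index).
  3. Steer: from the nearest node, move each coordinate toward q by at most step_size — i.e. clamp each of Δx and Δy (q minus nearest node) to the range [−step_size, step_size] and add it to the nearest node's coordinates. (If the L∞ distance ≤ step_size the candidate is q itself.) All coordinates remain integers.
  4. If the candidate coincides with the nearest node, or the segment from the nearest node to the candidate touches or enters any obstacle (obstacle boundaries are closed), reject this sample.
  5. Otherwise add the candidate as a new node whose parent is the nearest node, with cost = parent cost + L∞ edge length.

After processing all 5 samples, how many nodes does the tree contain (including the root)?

Node count: 6

1. q=(7,3) nearest=0 d=7 new=(3,3) → add node 1 parent=0 cost=3
2. q=(3,5) nearest=1 d=2 new=(3,5) → add node 2 parent=1 cost=5
3. q=(8,11) nearest=2 d=6 new=(6,8) → add node 3 parent=2 cost=8
4. q=(0,16) nearest=3 d=8 new=(3,11) → add node 4 parent=3 cost=11
5. q=(6,20) nearest=4 d=9 new=(6,14) → add node 5 parent=4 cost=14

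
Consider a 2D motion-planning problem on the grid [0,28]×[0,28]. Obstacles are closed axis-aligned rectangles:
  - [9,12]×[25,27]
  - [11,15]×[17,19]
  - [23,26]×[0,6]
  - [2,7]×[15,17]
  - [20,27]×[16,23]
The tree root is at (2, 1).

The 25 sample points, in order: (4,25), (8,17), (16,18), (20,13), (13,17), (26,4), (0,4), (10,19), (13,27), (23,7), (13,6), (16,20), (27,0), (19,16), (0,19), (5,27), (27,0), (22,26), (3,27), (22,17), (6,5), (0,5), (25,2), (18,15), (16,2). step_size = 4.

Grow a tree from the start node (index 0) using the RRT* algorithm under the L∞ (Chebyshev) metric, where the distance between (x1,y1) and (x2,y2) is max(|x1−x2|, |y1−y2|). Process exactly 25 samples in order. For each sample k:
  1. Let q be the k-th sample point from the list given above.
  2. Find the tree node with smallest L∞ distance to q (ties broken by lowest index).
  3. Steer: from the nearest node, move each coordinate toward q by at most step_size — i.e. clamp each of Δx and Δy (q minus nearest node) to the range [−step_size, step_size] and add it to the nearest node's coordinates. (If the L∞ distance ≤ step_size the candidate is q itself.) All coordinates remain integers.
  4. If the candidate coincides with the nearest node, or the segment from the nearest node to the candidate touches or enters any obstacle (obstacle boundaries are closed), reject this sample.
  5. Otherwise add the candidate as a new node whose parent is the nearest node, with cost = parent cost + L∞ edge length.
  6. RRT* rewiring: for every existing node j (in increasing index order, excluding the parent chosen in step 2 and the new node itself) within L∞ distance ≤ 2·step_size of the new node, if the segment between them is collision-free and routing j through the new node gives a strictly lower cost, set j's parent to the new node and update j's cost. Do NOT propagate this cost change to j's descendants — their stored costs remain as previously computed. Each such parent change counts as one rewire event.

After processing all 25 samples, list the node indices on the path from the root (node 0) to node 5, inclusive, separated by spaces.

Path: 0 1 2 3 4 5

1. q=(4,25) nearest=0 d=24 new=(4,5) → add node 1 parent=0 cost=4
2. q=(8,17) nearest=1 d=12 new=(8,9) → add node 2 parent=1 cost=8
3. q=(16,18) nearest=2 d=9 new=(12,13) → add node 3 parent=2 cost=12
4. q=(20,13) nearest=3 d=8 new=(16,13) → add node 4 parent=3 cost=16
5. q=(13,17) nearest=3 d=4 new=(13,17) → blocked by [11,15]×[17,19], reject
6. q=(26,4) nearest=4 d=10 new=(20,9) → add node 5 parent=4 cost=20
7. q=(0,4) nearest=0 d=3 new=(0,4) → add node 6 parent=0 cost=3
8. q=(10,19) nearest=3 d=6 new=(10,17) → add node 7 parent=3 cost=16
9. q=(13,27) nearest=7 d=10 new=(13,21) → blocked by [11,15]×[17,19], reject
10. q=(23,7) nearest=5 d=3 new=(23,7) → add node 8 parent=5 cost=23
11. q=(13,6) nearest=2 d=5 new=(12,6) → add node 9 parent=2 cost=12
12. q=(16,20) nearest=7 d=6 new=(14,20) → blocked by [11,15]×[17,19], reject
13. q=(27,0) nearest=8 d=7 new=(27,3) → blocked by [23,26]×[0,6], reject
14. q=(19,16) nearest=4 d=3 new=(19,16) → add node 10 parent=4 cost=19
15. q=(0,19) nearest=2 d=10 new=(4,13) → add node 11 parent=2 cost=12
16. q=(5,27) nearest=7 d=10 new=(6,21) → add node 12 parent=7 cost=20
17. q=(27,0) nearest=8 d=7 new=(27,3) → blocked by [23,26]×[0,6], reject
18. q=(22,26) nearest=10 d=10 new=(22,20) → blocked by [20,27]×[16,23], reject
19. q=(3,27) nearest=12 d=6 new=(3,25) → add node 13 parent=12 cost=24
20. q=(22,17) nearest=10 d=3 new=(22,17) → blocked by [20,27]×[16,23], reject
21. q=(6,5) nearest=1 d=2 new=(6,5) → add node 14 parent=1 cost=6
22. q=(0,5) nearest=6 d=1 new=(0,5) → add node 15 parent=6 cost=4
23. q=(25,2) nearest=8 d=5 new=(25,3) → blocked by [23,26]×[0,6], reject
24. q=(18,15) nearest=10 d=1 new=(18,15) → add node 16 parent=10 cost=20
25. q=(16,2) nearest=9 d=4 new=(16,2) → add node 17 parent=9 cost=16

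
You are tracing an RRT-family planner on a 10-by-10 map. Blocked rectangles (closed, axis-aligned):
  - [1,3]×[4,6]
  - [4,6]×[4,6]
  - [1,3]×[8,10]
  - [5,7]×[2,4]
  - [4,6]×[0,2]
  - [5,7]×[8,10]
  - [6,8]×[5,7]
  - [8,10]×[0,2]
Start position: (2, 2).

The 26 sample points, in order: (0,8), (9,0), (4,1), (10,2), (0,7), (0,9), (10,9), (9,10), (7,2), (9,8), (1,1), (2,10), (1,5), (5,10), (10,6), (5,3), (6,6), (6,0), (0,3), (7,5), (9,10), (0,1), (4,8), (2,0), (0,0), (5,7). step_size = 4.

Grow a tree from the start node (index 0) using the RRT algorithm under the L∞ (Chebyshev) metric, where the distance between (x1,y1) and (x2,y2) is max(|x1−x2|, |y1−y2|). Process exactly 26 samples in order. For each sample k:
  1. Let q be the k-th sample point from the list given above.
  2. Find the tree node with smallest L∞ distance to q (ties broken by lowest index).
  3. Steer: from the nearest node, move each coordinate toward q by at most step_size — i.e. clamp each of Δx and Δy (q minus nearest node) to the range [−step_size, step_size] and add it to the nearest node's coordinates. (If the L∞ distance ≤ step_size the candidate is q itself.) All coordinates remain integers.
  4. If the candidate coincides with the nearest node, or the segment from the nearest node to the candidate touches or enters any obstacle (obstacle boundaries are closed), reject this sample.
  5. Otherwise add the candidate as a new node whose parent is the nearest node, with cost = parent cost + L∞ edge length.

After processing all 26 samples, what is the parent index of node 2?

1. q=(0,8) nearest=0 d=6 new=(0,6) → blocked by [1,3]×[4,6], reject
2. q=(9,0) nearest=0 d=7 new=(6,0) → blocked by [4,6]×[0,2], reject
3. q=(4,1) nearest=0 d=2 new=(4,1) → blocked by [4,6]×[0,2], reject
4. q=(10,2) nearest=0 d=8 new=(6,2) → blocked by [5,7]×[2,4], reject
5. q=(0,7) nearest=0 d=5 new=(0,6) → blocked by [1,3]×[4,6], reject
6. q=(0,9) nearest=0 d=7 new=(0,6) → blocked by [1,3]×[4,6], reject
7. q=(10,9) nearest=0 d=8 new=(6,6) → blocked by [4,6]×[4,6], reject
8. q=(9,10) nearest=0 d=8 new=(6,6) → blocked by [4,6]×[4,6], reject
9. q=(7,2) nearest=0 d=5 new=(6,2) → blocked by [5,7]×[2,4], reject
10. q=(9,8) nearest=0 d=7 new=(6,6) → blocked by [4,6]×[4,6], reject
11. q=(1,1) nearest=0 d=1 new=(1,1) → add node 1 parent=0 cost=1
12. q=(2,10) nearest=0 d=8 new=(2,6) → blocked by [1,3]×[4,6], reject
13. q=(1,5) nearest=0 d=3 new=(1,5) → blocked by [1,3]×[4,6], reject
14. q=(5,10) nearest=0 d=8 new=(5,6) → blocked by [4,6]×[4,6], reject
15. q=(10,6) nearest=0 d=8 new=(6,6) → blocked by [4,6]×[4,6], reject
16. q=(5,3) nearest=0 d=3 new=(5,3) → blocked by [5,7]×[2,4], reject
17. q=(6,6) nearest=0 d=4 new=(6,6) → blocked by [4,6]×[4,6], reject
18. q=(6,0) nearest=0 d=4 new=(6,0) → blocked by [4,6]×[0,2], reject
19. q=(0,3) nearest=0 d=2 new=(0,3) → add node 2 parent=0 cost=2
20. q=(7,5) nearest=0 d=5 new=(6,5) → blocked by [4,6]×[4,6], reject
21. q=(9,10) nearest=0 d=8 new=(6,6) → blocked by [4,6]×[4,6], reject
22. q=(0,1) nearest=1 d=1 new=(0,1) → add node 3 parent=1 cost=2
23. q=(4,8) nearest=2 d=5 new=(4,7) → blocked by [1,3]×[4,6], reject
24. q=(2,0) nearest=1 d=1 new=(2,0) → add node 4 parent=1 cost=2
25. q=(0,0) nearest=1 d=1 new=(0,0) → add node 5 parent=1 cost=2
26. q=(5,7) nearest=0 d=5 new=(5,6) → blocked by [4,6]×[4,6], reject

Parent of node 2: 0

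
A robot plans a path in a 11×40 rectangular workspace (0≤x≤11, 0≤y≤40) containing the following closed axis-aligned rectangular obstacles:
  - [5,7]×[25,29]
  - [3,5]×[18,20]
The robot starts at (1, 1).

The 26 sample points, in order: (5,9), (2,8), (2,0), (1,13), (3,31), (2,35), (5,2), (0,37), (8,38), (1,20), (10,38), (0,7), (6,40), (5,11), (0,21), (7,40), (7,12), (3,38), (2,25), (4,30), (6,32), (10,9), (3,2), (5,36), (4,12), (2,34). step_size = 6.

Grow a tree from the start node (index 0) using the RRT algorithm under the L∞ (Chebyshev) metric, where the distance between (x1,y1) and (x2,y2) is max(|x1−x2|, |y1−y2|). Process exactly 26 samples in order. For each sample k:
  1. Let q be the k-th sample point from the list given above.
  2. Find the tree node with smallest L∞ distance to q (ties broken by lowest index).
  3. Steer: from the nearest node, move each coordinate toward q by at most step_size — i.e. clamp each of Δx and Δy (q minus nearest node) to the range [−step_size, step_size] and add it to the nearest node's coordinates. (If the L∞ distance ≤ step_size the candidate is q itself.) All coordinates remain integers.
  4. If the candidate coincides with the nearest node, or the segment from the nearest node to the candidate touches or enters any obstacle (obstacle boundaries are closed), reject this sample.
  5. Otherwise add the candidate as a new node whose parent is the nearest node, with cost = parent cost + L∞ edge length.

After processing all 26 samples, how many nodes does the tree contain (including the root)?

1. q=(5,9) nearest=0 d=8 new=(5,7) → add node 1 parent=0 cost=6
2. q=(2,8) nearest=1 d=3 new=(2,8) → add node 2 parent=1 cost=9
3. q=(2,0) nearest=0 d=1 new=(2,0) → add node 3 parent=0 cost=1
4. q=(1,13) nearest=2 d=5 new=(1,13) → add node 4 parent=2 cost=14
5. q=(3,31) nearest=4 d=18 new=(3,19) → blocked by [3,5]×[18,20], reject
6. q=(2,35) nearest=4 d=22 new=(2,19) → add node 5 parent=4 cost=20
7. q=(5,2) nearest=3 d=3 new=(5,2) → add node 6 parent=3 cost=4
8. q=(0,37) nearest=5 d=18 new=(0,25) → add node 7 parent=5 cost=26
9. q=(8,38) nearest=7 d=13 new=(6,31) → add node 8 parent=7 cost=32
10. q=(1,20) nearest=5 d=1 new=(1,20) → add node 9 parent=5 cost=21
11. q=(10,38) nearest=8 d=7 new=(10,37) → add node 10 parent=8 cost=38
12. q=(0,7) nearest=2 d=2 new=(0,7) → add node 11 parent=2 cost=11
13. q=(6,40) nearest=10 d=4 new=(6,40) → add node 12 parent=10 cost=42
14. q=(5,11) nearest=2 d=3 new=(5,11) → add node 13 parent=2 cost=12
15. q=(0,21) nearest=9 d=1 new=(0,21) → add node 14 parent=9 cost=22
16. q=(7,40) nearest=12 d=1 new=(7,40) → add node 15 parent=12 cost=43
17. q=(7,12) nearest=13 d=2 new=(7,12) → add node 16 parent=13 cost=14
18. q=(3,38) nearest=12 d=3 new=(3,38) → add node 17 parent=12 cost=45
19. q=(2,25) nearest=7 d=2 new=(2,25) → add node 18 parent=7 cost=28
20. q=(4,30) nearest=8 d=2 new=(4,30) → add node 19 parent=8 cost=34
21. q=(6,32) nearest=8 d=1 new=(6,32) → add node 20 parent=8 cost=33
22. q=(10,9) nearest=16 d=3 new=(10,9) → add node 21 parent=16 cost=17
23. q=(3,2) nearest=0 d=2 new=(3,2) → add node 22 parent=0 cost=2
24. q=(5,36) nearest=17 d=2 new=(5,36) → add node 23 parent=17 cost=47
25. q=(4,12) nearest=13 d=1 new=(4,12) → add node 24 parent=13 cost=13
26. q=(2,34) nearest=23 d=3 new=(2,34) → add node 25 parent=23 cost=50

Node count: 26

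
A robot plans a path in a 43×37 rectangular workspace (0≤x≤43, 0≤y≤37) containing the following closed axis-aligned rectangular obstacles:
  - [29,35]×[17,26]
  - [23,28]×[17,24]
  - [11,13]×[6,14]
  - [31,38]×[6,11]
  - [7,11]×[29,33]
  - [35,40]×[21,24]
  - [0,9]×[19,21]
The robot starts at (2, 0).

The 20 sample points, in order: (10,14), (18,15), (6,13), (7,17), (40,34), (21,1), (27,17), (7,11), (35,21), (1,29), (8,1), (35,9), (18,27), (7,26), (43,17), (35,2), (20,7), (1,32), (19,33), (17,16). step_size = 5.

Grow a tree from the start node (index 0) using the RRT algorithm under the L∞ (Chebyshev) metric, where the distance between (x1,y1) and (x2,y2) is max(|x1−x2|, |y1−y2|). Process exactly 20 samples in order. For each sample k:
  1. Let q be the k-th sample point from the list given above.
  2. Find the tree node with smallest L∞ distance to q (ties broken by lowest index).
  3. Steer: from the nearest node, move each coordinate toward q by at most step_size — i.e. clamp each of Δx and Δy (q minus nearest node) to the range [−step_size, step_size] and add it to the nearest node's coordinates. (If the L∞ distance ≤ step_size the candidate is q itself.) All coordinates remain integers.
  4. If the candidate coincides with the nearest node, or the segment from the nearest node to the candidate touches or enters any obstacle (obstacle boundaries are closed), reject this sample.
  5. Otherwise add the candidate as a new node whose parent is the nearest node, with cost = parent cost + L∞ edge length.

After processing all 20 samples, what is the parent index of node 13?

Parent of node 13: 9

1. q=(10,14) nearest=0 d=14 new=(7,5) → add node 1 parent=0 cost=5
2. q=(18,15) nearest=1 d=11 new=(12,10) → blocked by [11,13]×[6,14], reject
3. q=(6,13) nearest=1 d=8 new=(6,10) → add node 2 parent=1 cost=10
4. q=(7,17) nearest=2 d=7 new=(7,15) → add node 3 parent=2 cost=15
5. q=(40,34) nearest=1 d=33 new=(12,10) → blocked by [11,13]×[6,14], reject
6. q=(21,1) nearest=1 d=14 new=(12,1) → add node 4 parent=1 cost=10
7. q=(27,17) nearest=4 d=16 new=(17,6) → add node 5 parent=4 cost=15
8. q=(7,11) nearest=2 d=1 new=(7,11) → add node 6 parent=2 cost=11
9. q=(35,21) nearest=5 d=18 new=(22,11) → add node 7 parent=5 cost=20
10. q=(1,29) nearest=3 d=14 new=(2,20) → blocked by [0,9]×[19,21], reject
11. q=(8,1) nearest=1 d=4 new=(8,1) → add node 8 parent=1 cost=9
12. q=(35,9) nearest=7 d=13 new=(27,9) → add node 9 parent=7 cost=25
13. q=(18,27) nearest=3 d=12 new=(12,20) → add node 10 parent=3 cost=20
14. q=(7,26) nearest=10 d=6 new=(7,25) → add node 11 parent=10 cost=25
15. q=(43,17) nearest=9 d=16 new=(32,14) → add node 12 parent=9 cost=30
16. q=(35,2) nearest=9 d=8 new=(32,4) → add node 13 parent=9 cost=30
17. q=(20,7) nearest=5 d=3 new=(20,7) → add node 14 parent=5 cost=18
18. q=(1,32) nearest=11 d=7 new=(2,30) → add node 15 parent=11 cost=30
19. q=(19,33) nearest=11 d=12 new=(12,30) → blocked by [7,11]×[29,33], reject
20. q=(17,16) nearest=7 d=5 new=(17,16) → add node 16 parent=7 cost=25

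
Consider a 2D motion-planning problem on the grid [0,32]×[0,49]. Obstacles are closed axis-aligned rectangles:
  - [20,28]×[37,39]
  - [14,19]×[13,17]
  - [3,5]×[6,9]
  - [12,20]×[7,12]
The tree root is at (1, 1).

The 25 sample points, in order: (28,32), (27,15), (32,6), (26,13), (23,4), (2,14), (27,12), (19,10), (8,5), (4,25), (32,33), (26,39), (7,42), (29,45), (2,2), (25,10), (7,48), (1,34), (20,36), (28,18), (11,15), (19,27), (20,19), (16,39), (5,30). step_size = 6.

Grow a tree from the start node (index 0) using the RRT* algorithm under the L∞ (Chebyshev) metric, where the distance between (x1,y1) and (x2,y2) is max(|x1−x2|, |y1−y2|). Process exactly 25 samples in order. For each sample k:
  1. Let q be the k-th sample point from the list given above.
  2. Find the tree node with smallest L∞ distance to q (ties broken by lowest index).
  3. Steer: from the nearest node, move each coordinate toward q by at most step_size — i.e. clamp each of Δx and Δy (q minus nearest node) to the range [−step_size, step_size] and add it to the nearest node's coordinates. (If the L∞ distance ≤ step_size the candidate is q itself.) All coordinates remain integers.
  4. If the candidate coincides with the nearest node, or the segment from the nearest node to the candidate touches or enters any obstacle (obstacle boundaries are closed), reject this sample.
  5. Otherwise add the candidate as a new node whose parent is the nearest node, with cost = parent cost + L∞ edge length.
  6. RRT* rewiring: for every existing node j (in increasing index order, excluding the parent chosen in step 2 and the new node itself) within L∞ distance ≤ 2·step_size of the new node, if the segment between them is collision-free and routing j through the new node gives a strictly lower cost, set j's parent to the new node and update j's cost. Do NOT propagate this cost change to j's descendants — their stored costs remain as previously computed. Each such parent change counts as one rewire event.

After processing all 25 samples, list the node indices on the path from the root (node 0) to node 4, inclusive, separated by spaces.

1. q=(28,32) nearest=0 d=31 new=(7,7) → add node 1 parent=0 cost=6
2. q=(27,15) nearest=1 d=20 new=(13,13) → blocked by [12,20]×[7,12], reject
3. q=(32,6) nearest=1 d=25 new=(13,6) → add node 2 parent=1 cost=12
4. q=(26,13) nearest=2 d=13 new=(19,12) → blocked by [12,20]×[7,12], reject
5. q=(23,4) nearest=2 d=10 new=(19,4) → add node 3 parent=2 cost=18
6. q=(2,14) nearest=1 d=7 new=(2,13) → add node 4 parent=1 cost=12
7. q=(27,12) nearest=3 d=8 new=(25,10) → add node 5 parent=3 cost=24
8. q=(19,10) nearest=2 d=6 new=(19,10) → blocked by [12,20]×[7,12], reject
9. q=(8,5) nearest=1 d=2 new=(8,5) → add node 6 parent=1 cost=8
10. q=(4,25) nearest=4 d=12 new=(4,19) → add node 7 parent=4 cost=18
11. q=(32,33) nearest=5 d=23 new=(31,16) → add node 8 parent=5 cost=30
12. q=(26,39) nearest=7 d=22 new=(10,25) → add node 9 parent=7 cost=24
13. q=(7,42) nearest=9 d=17 new=(7,31) → add node 10 parent=9 cost=30
14. q=(29,45) nearest=9 d=20 new=(16,31) → add node 11 parent=9 cost=30
15. q=(2,2) nearest=0 d=1 new=(2,2) → add node 12 parent=0 cost=1; rewire 6→12 (7<8)
16. q=(25,10) nearest=5 d=0 → coincident, reject
17. q=(7,48) nearest=10 d=17 new=(7,37) → add node 13 parent=10 cost=36
18. q=(1,34) nearest=10 d=6 new=(1,34) → add node 14 parent=10 cost=36
19. q=(20,36) nearest=11 d=5 new=(20,36) → add node 15 parent=11 cost=35
20. q=(28,18) nearest=8 d=3 new=(28,18) → add node 16 parent=8 cost=33
21. q=(11,15) nearest=7 d=7 new=(10,15) → add node 17 parent=7 cost=24
22. q=(19,27) nearest=11 d=4 new=(19,27) → add node 18 parent=11 cost=34
23. q=(20,19) nearest=16 d=8 new=(22,19) → add node 19 parent=16 cost=39
24. q=(16,39) nearest=15 d=4 new=(16,39) → add node 20 parent=15 cost=39
25. q=(5,30) nearest=10 d=2 new=(5,30) → add node 21 parent=10 cost=32

Path: 0 1 4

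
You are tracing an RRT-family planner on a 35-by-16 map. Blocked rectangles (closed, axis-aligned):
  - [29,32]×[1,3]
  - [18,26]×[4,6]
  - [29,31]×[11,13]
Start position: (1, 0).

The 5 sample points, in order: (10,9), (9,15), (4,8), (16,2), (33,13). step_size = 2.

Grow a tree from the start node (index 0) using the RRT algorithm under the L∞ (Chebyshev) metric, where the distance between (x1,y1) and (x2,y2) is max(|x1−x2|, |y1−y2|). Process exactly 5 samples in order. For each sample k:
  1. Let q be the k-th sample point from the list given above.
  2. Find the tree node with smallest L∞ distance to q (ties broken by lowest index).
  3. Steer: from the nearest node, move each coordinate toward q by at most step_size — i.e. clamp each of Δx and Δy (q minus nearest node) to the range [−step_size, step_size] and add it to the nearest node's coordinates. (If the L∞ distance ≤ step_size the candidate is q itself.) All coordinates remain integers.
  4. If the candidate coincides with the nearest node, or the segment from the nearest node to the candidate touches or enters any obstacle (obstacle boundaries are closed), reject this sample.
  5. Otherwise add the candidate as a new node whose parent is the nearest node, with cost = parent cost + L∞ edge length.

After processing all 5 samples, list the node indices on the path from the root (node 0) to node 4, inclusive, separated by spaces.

Path: 0 1 2 4

1. q=(10,9) nearest=0 d=9 new=(3,2) → add node 1 parent=0 cost=2
2. q=(9,15) nearest=1 d=13 new=(5,4) → add node 2 parent=1 cost=4
3. q=(4,8) nearest=2 d=4 new=(4,6) → add node 3 parent=2 cost=6
4. q=(16,2) nearest=2 d=11 new=(7,2) → add node 4 parent=2 cost=6
5. q=(33,13) nearest=4 d=26 new=(9,4) → add node 5 parent=4 cost=8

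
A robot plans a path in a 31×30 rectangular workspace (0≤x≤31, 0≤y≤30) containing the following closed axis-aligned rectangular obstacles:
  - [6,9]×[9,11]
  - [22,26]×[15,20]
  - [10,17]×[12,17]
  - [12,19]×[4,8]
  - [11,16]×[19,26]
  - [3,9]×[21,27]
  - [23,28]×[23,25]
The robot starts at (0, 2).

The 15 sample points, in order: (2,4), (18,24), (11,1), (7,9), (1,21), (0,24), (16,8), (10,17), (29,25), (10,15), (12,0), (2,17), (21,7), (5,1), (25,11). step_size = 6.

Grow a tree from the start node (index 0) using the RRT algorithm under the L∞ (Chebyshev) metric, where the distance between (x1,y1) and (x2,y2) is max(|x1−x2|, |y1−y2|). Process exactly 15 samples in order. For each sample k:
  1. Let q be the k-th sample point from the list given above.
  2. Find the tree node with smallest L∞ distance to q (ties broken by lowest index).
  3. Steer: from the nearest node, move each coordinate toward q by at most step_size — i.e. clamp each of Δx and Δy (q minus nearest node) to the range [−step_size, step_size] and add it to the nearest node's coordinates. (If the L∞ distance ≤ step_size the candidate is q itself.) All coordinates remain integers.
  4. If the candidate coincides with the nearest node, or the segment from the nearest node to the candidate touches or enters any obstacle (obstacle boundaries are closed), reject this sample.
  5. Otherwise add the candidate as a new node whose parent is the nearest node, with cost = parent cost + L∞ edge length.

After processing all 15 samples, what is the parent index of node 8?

1. q=(2,4) nearest=0 d=2 new=(2,4) → add node 1 parent=0 cost=2
2. q=(18,24) nearest=1 d=20 new=(8,10) → blocked by [6,9]×[9,11], reject
3. q=(11,1) nearest=1 d=9 new=(8,1) → add node 2 parent=1 cost=8
4. q=(7,9) nearest=1 d=5 new=(7,9) → blocked by [6,9]×[9,11], reject
5. q=(1,21) nearest=1 d=17 new=(1,10) → add node 3 parent=1 cost=8
6. q=(0,24) nearest=3 d=14 new=(0,16) → add node 4 parent=3 cost=14
7. q=(16,8) nearest=2 d=8 new=(14,7) → blocked by [12,19]×[4,8], reject
8. q=(10,17) nearest=3 d=9 new=(7,16) → add node 5 parent=3 cost=14
9. q=(29,25) nearest=5 d=22 new=(13,22) → blocked by [11,16]×[19,26], reject
10. q=(10,15) nearest=5 d=3 new=(10,15) → blocked by [10,17]×[12,17], reject
11. q=(12,0) nearest=2 d=4 new=(12,0) → add node 6 parent=2 cost=12
12. q=(2,17) nearest=4 d=2 new=(2,17) → add node 7 parent=4 cost=16
13. q=(21,7) nearest=6 d=9 new=(18,6) → blocked by [12,19]×[4,8], reject
14. q=(5,1) nearest=1 d=3 new=(5,1) → add node 8 parent=1 cost=5
15. q=(25,11) nearest=6 d=13 new=(18,6) → blocked by [12,19]×[4,8], reject

Parent of node 8: 1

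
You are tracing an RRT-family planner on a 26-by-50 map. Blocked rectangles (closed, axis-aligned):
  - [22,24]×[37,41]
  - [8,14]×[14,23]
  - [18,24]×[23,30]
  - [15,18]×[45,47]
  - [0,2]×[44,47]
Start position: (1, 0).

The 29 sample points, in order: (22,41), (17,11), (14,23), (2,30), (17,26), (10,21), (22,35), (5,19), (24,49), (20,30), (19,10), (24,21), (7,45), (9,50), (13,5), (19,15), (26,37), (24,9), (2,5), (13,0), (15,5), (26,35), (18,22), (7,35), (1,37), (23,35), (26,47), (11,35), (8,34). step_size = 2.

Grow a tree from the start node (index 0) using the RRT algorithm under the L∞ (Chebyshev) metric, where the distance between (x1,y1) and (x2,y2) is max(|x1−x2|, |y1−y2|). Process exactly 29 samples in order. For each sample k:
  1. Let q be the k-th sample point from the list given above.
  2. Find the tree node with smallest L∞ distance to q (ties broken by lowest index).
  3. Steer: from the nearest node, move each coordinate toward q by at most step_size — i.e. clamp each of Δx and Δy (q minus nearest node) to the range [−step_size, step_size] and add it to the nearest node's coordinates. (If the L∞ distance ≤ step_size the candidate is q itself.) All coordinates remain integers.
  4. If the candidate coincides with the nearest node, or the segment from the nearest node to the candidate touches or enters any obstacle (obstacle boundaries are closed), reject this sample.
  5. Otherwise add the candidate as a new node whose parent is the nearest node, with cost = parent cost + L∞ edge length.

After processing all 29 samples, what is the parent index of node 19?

1. q=(22,41) nearest=0 d=41 new=(3,2) → add node 1 parent=0 cost=2
2. q=(17,11) nearest=1 d=14 new=(5,4) → add node 2 parent=1 cost=4
3. q=(14,23) nearest=2 d=19 new=(7,6) → add node 3 parent=2 cost=6
4. q=(2,30) nearest=3 d=24 new=(5,8) → add node 4 parent=3 cost=8
5. q=(17,26) nearest=4 d=18 new=(7,10) → add node 5 parent=4 cost=10
6. q=(10,21) nearest=5 d=11 new=(9,12) → add node 6 parent=5 cost=12
7. q=(22,35) nearest=6 d=23 new=(11,14) → blocked by [8,14]×[14,23], reject
8. q=(5,19) nearest=6 d=7 new=(7,14) → add node 7 parent=6 cost=14
9. q=(24,49) nearest=7 d=35 new=(9,16) → blocked by [8,14]×[14,23], reject
10. q=(20,30) nearest=7 d=16 new=(9,16) → blocked by [8,14]×[14,23], reject
11. q=(19,10) nearest=6 d=10 new=(11,10) → add node 8 parent=6 cost=14
12. q=(24,21) nearest=8 d=13 new=(13,12) → add node 9 parent=8 cost=16
13. q=(7,45) nearest=7 d=31 new=(7,16) → add node 10 parent=7 cost=16
14. q=(9,50) nearest=10 d=34 new=(9,18) → blocked by [8,14]×[14,23], reject
15. q=(13,5) nearest=8 d=5 new=(13,8) → add node 11 parent=8 cost=16
16. q=(19,15) nearest=9 d=6 new=(15,14) → add node 12 parent=9 cost=18
17. q=(26,37) nearest=10 d=21 new=(9,18) → blocked by [8,14]×[14,23], reject
18. q=(24,9) nearest=12 d=9 new=(17,12) → add node 13 parent=12 cost=20
19. q=(2,5) nearest=1 d=3 new=(2,4) → add node 14 parent=1 cost=4
20. q=(13,0) nearest=3 d=6 new=(9,4) → add node 15 parent=3 cost=8
21. q=(15,5) nearest=11 d=3 new=(15,6) → add node 16 parent=11 cost=18
22. q=(26,35) nearest=10 d=19 new=(9,18) → blocked by [8,14]×[14,23], reject
23. q=(18,22) nearest=12 d=8 new=(17,16) → add node 17 parent=12 cost=20
24. q=(7,35) nearest=10 d=19 new=(7,18) → add node 18 parent=10 cost=18
25. q=(1,37) nearest=18 d=19 new=(5,20) → add node 19 parent=18 cost=20
26. q=(23,35) nearest=18 d=17 new=(9,20) → blocked by [8,14]×[14,23], reject
27. q=(26,47) nearest=19 d=27 new=(7,22) → add node 20 parent=19 cost=22
28. q=(11,35) nearest=20 d=13 new=(9,24) → blocked by [8,14]×[14,23], reject
29. q=(8,34) nearest=20 d=12 new=(8,24) → add node 21 parent=20 cost=24

Parent of node 19: 18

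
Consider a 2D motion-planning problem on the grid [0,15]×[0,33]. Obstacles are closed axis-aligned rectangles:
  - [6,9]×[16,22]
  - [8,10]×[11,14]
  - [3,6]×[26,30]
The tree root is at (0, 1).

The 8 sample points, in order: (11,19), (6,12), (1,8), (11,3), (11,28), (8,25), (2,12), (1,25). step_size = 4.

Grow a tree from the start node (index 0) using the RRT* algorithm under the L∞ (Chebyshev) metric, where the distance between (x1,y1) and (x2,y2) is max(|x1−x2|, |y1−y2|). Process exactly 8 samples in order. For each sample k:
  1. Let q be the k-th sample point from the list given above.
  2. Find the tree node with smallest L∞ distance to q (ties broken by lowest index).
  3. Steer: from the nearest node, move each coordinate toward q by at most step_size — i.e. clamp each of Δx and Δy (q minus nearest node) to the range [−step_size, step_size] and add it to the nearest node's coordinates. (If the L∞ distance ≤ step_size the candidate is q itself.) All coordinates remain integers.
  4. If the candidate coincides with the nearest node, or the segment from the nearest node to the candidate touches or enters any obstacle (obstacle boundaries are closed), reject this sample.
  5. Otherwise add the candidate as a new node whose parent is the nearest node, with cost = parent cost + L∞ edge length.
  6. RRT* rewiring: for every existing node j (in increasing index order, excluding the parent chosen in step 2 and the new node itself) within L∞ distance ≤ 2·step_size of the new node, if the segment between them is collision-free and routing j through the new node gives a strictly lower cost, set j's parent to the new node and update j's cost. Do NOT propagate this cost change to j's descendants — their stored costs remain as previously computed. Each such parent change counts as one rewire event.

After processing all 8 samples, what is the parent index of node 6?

Parent of node 6: 5

1. q=(11,19) nearest=0 d=18 new=(4,5) → add node 1 parent=0 cost=4
2. q=(6,12) nearest=1 d=7 new=(6,9) → add node 2 parent=1 cost=8
3. q=(1,8) nearest=1 d=3 new=(1,8) → add node 3 parent=1 cost=7
4. q=(11,3) nearest=2 d=6 new=(10,5) → add node 4 parent=2 cost=12
5. q=(11,28) nearest=2 d=19 new=(10,13) → blocked by [8,10]×[11,14], reject
6. q=(8,25) nearest=2 d=16 new=(8,13) → blocked by [8,10]×[11,14], reject
7. q=(2,12) nearest=2 d=4 new=(2,12) → add node 5 parent=2 cost=12
8. q=(1,25) nearest=5 d=13 new=(1,16) → add node 6 parent=5 cost=16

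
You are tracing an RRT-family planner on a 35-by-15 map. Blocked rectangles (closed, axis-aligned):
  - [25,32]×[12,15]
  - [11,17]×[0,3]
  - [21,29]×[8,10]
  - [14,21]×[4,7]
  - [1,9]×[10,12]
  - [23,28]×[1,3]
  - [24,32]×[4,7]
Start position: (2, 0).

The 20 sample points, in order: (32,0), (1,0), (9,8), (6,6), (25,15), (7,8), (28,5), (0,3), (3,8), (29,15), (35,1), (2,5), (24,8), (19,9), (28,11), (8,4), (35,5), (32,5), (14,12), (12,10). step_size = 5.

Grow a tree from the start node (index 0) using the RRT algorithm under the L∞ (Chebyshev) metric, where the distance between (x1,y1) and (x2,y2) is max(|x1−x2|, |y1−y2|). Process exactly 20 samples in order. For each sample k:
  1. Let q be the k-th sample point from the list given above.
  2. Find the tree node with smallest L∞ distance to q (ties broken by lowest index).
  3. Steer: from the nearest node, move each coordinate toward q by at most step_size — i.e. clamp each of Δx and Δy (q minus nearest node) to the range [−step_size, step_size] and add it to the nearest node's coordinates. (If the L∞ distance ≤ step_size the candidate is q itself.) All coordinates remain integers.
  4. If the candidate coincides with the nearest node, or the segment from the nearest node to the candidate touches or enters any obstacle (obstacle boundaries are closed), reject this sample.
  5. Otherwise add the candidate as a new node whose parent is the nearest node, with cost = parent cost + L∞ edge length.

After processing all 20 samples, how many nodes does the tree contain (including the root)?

Node count: 12

1. q=(32,0) nearest=0 d=30 new=(7,0) → add node 1 parent=0 cost=5
2. q=(1,0) nearest=0 d=1 new=(1,0) → add node 2 parent=0 cost=1
3. q=(9,8) nearest=0 d=8 new=(7,5) → add node 3 parent=0 cost=5
4. q=(6,6) nearest=3 d=1 new=(6,6) → add node 4 parent=3 cost=6
5. q=(25,15) nearest=1 d=18 new=(12,5) → add node 5 parent=1 cost=10
6. q=(7,8) nearest=4 d=2 new=(7,8) → add node 6 parent=4 cost=8
7. q=(28,5) nearest=5 d=16 new=(17,5) → blocked by [14,21]×[4,7], reject
8. q=(0,3) nearest=0 d=3 new=(0,3) → add node 7 parent=0 cost=3
9. q=(3,8) nearest=4 d=3 new=(3,8) → add node 8 parent=4 cost=9
10. q=(29,15) nearest=5 d=17 new=(17,10) → blocked by [14,21]×[4,7], reject
11. q=(35,1) nearest=5 d=23 new=(17,1) → blocked by [11,17]×[0,3], reject
12. q=(2,5) nearest=7 d=2 new=(2,5) → add node 9 parent=7 cost=5
13. q=(24,8) nearest=5 d=12 new=(17,8) → blocked by [14,21]×[4,7], reject
14. q=(19,9) nearest=5 d=7 new=(17,9) → blocked by [14,21]×[4,7], reject
15. q=(28,11) nearest=5 d=16 new=(17,10) → blocked by [14,21]×[4,7], reject
16. q=(8,4) nearest=3 d=1 new=(8,4) → add node 10 parent=3 cost=6
17. q=(35,5) nearest=5 d=23 new=(17,5) → blocked by [14,21]×[4,7], reject
18. q=(32,5) nearest=5 d=20 new=(17,5) → blocked by [14,21]×[4,7], reject
19. q=(14,12) nearest=3 d=7 new=(12,10) → add node 11 parent=3 cost=10
20. q=(12,10) nearest=11 d=0 → coincident, reject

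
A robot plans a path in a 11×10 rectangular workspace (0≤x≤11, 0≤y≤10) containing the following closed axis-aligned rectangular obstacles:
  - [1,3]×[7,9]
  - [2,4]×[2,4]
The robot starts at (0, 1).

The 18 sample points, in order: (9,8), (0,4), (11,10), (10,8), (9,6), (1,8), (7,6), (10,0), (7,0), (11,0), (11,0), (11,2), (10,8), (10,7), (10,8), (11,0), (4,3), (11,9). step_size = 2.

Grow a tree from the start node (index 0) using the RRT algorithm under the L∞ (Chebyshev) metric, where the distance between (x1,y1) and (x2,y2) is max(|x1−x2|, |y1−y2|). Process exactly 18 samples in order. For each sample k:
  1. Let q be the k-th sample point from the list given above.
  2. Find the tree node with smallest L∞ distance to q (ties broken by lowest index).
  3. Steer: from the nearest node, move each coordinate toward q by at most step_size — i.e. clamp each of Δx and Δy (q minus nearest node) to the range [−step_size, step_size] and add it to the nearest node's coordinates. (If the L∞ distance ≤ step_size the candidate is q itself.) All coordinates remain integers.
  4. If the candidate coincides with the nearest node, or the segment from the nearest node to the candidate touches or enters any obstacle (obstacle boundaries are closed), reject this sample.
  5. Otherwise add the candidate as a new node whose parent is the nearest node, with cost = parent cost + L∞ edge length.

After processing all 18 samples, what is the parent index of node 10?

Parent of node 10: 9

1. q=(9,8) nearest=0 d=9 new=(2,3) → blocked by [2,4]×[2,4], reject
2. q=(0,4) nearest=0 d=3 new=(0,3) → add node 1 parent=0 cost=2
3. q=(11,10) nearest=0 d=11 new=(2,3) → blocked by [2,4]×[2,4], reject
4. q=(10,8) nearest=0 d=10 new=(2,3) → blocked by [2,4]×[2,4], reject
5. q=(9,6) nearest=0 d=9 new=(2,3) → blocked by [2,4]×[2,4], reject
6. q=(1,8) nearest=1 d=5 new=(1,5) → add node 2 parent=1 cost=4
7. q=(7,6) nearest=2 d=6 new=(3,6) → add node 3 parent=2 cost=6
8. q=(10,0) nearest=3 d=7 new=(5,4) → add node 4 parent=3 cost=8
9. q=(7,0) nearest=4 d=4 new=(7,2) → add node 5 parent=4 cost=10
10. q=(11,0) nearest=5 d=4 new=(9,0) → add node 6 parent=5 cost=12
11. q=(11,0) nearest=6 d=2 new=(11,0) → add node 7 parent=6 cost=14
12. q=(11,2) nearest=6 d=2 new=(11,2) → add node 8 parent=6 cost=14
13. q=(10,8) nearest=4 d=5 new=(7,6) → add node 9 parent=4 cost=10
14. q=(10,7) nearest=9 d=3 new=(9,7) → add node 10 parent=9 cost=12
15. q=(10,8) nearest=10 d=1 new=(10,8) → add node 11 parent=10 cost=13
16. q=(11,0) nearest=7 d=0 → coincident, reject
17. q=(4,3) nearest=4 d=1 new=(4,3) → blocked by [2,4]×[2,4], reject
18. q=(11,9) nearest=11 d=1 new=(11,9) → add node 12 parent=11 cost=14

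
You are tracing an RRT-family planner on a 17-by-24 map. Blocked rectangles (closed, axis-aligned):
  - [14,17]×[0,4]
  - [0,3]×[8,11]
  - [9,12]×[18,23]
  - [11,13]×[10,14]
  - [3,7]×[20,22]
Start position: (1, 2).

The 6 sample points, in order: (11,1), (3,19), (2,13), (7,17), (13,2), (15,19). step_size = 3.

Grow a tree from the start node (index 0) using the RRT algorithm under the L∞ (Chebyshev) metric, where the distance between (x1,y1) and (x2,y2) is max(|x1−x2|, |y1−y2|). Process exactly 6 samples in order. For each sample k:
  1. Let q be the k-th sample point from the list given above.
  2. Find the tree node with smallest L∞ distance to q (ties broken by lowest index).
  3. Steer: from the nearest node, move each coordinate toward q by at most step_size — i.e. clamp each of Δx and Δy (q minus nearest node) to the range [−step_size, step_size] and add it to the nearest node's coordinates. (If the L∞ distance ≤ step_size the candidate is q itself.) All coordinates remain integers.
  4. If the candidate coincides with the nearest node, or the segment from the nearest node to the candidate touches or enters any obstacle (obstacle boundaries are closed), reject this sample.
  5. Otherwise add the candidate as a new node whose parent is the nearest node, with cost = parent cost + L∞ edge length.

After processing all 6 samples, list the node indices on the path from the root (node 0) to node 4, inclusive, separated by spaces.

Path: 0 2 3 4

1. q=(11,1) nearest=0 d=10 new=(4,1) → add node 1 parent=0 cost=3
2. q=(3,19) nearest=0 d=17 new=(3,5) → add node 2 parent=0 cost=3
3. q=(2,13) nearest=2 d=8 new=(2,8) → blocked by [0,3]×[8,11], reject
4. q=(7,17) nearest=2 d=12 new=(6,8) → add node 3 parent=2 cost=6
5. q=(13,2) nearest=3 d=7 new=(9,5) → add node 4 parent=3 cost=9
6. q=(15,19) nearest=3 d=11 new=(9,11) → add node 5 parent=3 cost=9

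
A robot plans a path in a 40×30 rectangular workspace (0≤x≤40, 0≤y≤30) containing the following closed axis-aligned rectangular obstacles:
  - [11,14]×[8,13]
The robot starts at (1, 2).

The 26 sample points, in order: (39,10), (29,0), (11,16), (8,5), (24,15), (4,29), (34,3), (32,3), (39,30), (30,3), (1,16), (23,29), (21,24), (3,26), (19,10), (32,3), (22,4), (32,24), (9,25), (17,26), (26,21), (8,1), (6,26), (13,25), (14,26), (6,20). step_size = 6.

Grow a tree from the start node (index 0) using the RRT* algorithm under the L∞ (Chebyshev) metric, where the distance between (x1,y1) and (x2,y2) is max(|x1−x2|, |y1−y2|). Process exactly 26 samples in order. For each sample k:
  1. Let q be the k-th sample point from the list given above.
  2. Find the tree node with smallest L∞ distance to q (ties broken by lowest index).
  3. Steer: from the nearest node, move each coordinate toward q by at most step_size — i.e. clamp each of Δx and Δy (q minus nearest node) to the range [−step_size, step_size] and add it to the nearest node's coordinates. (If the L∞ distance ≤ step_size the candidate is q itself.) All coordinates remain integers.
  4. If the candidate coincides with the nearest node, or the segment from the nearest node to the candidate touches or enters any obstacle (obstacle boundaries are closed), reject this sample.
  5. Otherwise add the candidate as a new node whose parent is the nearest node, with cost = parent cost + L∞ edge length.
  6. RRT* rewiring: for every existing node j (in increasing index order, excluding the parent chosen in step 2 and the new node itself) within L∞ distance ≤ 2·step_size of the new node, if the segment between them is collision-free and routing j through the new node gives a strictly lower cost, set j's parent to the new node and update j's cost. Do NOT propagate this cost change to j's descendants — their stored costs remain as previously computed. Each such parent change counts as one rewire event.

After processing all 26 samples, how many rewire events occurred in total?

Rewire events: 3

1. q=(39,10) nearest=0 d=38 new=(7,8) → add node 1 parent=0 cost=6
2. q=(29,0) nearest=1 d=22 new=(13,2) → add node 2 parent=1 cost=12
3. q=(11,16) nearest=1 d=8 new=(11,14) → add node 3 parent=1 cost=12
4. q=(8,5) nearest=1 d=3 new=(8,5) → add node 4 parent=1 cost=9
5. q=(24,15) nearest=2 d=13 new=(19,8) → add node 5 parent=2 cost=18
6. q=(4,29) nearest=3 d=15 new=(5,20) → add node 6 parent=3 cost=18
7. q=(34,3) nearest=5 d=15 new=(25,3) → add node 7 parent=5 cost=24
8. q=(32,3) nearest=7 d=7 new=(31,3) → add node 8 parent=7 cost=30
9. q=(39,30) nearest=5 d=22 new=(25,14) → add node 9 parent=5 cost=24
10. q=(30,3) nearest=8 d=1 new=(30,3) → add node 10 parent=8 cost=31
11. q=(1,16) nearest=6 d=4 new=(1,16) → add node 11 parent=6 cost=22
12. q=(23,29) nearest=3 d=15 new=(17,20) → add node 12 parent=3 cost=18
13. q=(21,24) nearest=12 d=4 new=(21,24) → add node 13 parent=12 cost=22
14. q=(3,26) nearest=6 d=6 new=(3,26) → add node 14 parent=6 cost=24
15. q=(19,10) nearest=5 d=2 new=(19,10) → add node 15 parent=5 cost=20
16. q=(32,3) nearest=8 d=1 new=(32,3) → add node 16 parent=8 cost=31
17. q=(22,4) nearest=7 d=3 new=(22,4) → add node 17 parent=7 cost=27
18. q=(32,24) nearest=9 d=10 new=(31,20) → add node 18 parent=9 cost=30
19. q=(9,25) nearest=6 d=5 new=(9,25) → add node 19 parent=6 cost=23
20. q=(17,26) nearest=13 d=4 new=(17,26) → add node 20 parent=13 cost=26
21. q=(26,21) nearest=13 d=5 new=(26,21) → add node 21 parent=13 cost=27
22. q=(8,1) nearest=4 d=4 new=(8,1) → add node 22 parent=4 cost=13
23. q=(6,26) nearest=14 d=3 new=(6,26) → add node 23 parent=14 cost=27
24. q=(13,25) nearest=19 d=4 new=(13,25) → add node 24 parent=19 cost=27
25. q=(14,26) nearest=24 d=1 new=(14,26) → add node 25 parent=24 cost=28
26. q=(6,20) nearest=6 d=1 new=(6,20) → add node 26 parent=6 cost=19; rewire 23→26 (25<27); rewire 24→26 (26<27); rewire 25→26 (27<28)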